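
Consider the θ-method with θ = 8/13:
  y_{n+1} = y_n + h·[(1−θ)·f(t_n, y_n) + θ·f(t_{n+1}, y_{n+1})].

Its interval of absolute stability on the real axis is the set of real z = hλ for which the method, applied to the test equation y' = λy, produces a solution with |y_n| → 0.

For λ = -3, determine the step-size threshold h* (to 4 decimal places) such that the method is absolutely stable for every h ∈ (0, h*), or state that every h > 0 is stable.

unbounded; (−∞, 0). Any h>0 works for λ=-3.

Set f=λy, z=hλ:
  y_{n+1} = y_n + z·[5/13·y_n + 8/13·y_{n+1}] ⇒ (1 − 8/13z)y_{n+1} = (1 + 5/13z)y_n
  so R(z) = (1 + 5/13z)/(1 − 8/13z).

Need |R(x)|<1, x<0.
x=-0.91: |R|=0.4167
x=-2: |R|=0.1034
x=-10: |R|=0.3978
x=-100: |R|=0.5990
θ=8/13≥1/2 ⇒ |1+5/13x|<|1−8/13x| ∀x<0 ⇒ unbounded interval.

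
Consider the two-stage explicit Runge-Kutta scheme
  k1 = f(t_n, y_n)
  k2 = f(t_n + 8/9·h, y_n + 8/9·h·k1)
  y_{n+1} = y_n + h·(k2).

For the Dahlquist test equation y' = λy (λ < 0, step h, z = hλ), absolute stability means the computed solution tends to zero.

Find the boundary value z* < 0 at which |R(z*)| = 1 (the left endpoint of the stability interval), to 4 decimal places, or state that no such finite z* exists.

On y'=λy, z=hλ:
  k1=λy_n ⇒ h·k1=z·y_n;  k2=λ(1+8/9z)y_n ⇒ h·k2=z(1+8/9z)y_n
  y_{n+1}/y_n = 1 + z(1+8/9z) = 1 + z + 8/9z²
  R(z) = 1 + z + 8/9z².

Need |R(x)|<1, x<0.
x=-0.65: |R|=0.7256
R=1: x+8/9x²=0 ⇒ x=−9/8=-1.1250; min R=1−1/(4·8/9)=0.7188>−1
Confirm numerically:
  x=-0.775: |R|=0.75889 <1
  x=-0.601: |R|=0.72007 <1
  x=-0.585: |R|=0.71920 <1
  x=-1.637: |R|=1.74502 >1
  x=-1.191: |R|=1.06987 >1
Stable set (-1.1250, 0).

z* = -1.1250.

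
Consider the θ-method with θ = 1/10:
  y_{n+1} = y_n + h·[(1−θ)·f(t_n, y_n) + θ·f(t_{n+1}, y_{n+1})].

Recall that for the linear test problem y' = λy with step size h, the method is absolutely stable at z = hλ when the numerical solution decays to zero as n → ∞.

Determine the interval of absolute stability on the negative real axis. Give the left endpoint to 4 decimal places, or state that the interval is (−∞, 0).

With y'=λy (z=hλ):
  y_{n+1} = y_n + z·[9/10·y_n + 1/10·y_{n+1}] ⇒ (1 − 1/10z)y_{n+1} = (1 + 9/10z)y_n
  ⇒ R(z) = (1 + 9/10z)/(1 − 1/10z).

Solve |R(x)|<1 on ℝ⁻.
x=-0.35: |R|=0.6618
R=−1: 1+9/10x = −1+1/10x ⇒ -4/5x=2 ⇒ x=2/(-4/5)=-2.5000
Confirm numerically:
  x=-2.326: |R|=0.88707 <1
  x=-2.155: |R|=0.77293 <1
  x=-2.139: |R|=0.76209 <1
  x=-1.333: |R|=0.17621 <1
  x=-3.088: |R|=1.35941 >1
  x=-2.723: |R|=1.14022 >1
Stable set (-2.5000, 0).

z∈(-2.5000,0).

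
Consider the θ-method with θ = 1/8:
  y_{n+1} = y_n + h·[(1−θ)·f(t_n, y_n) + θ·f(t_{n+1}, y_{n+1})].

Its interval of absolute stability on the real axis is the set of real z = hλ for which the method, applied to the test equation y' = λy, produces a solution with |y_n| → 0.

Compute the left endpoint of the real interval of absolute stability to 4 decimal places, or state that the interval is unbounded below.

Set f=λy, z=hλ:
  y_{n+1} = y_n + z·[7/8·y_n + 1/8·y_{n+1}] ⇒ (1 − 1/8z)y_{n+1} = (1 + 7/8z)y_n
  so R(z) = (1 + 7/8z)/(1 − 1/8z).

Find x<0 with |R(x)|<1.
x=-0.36: |R|=0.6555
R=−1: 1+7/8x = −1+1/8x ⇒ -3/4x=2 ⇒ x=2/(-3/4)=-2.6667
Confirm numerically:
  x=-2.143: |R|=0.69023 <1
  x=-1.881: |R|=0.52292 <1
  x=-1.426: |R|=0.21027 <1
  x=-1.288: |R|=0.10939 <1
  x=-3.047: |R|=1.20657 >1
  x=-2.919: |R|=1.13866 >1
  x=-2.773: |R|=1.05922 >1
Interval (-2.6667, 0).

z* = -2.6667.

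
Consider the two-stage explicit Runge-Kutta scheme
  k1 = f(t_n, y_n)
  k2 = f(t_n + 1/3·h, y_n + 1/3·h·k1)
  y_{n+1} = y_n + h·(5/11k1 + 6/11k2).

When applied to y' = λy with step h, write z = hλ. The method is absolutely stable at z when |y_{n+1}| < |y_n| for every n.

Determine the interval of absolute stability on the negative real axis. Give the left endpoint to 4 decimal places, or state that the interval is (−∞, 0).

(-5.5000, 0).

Set f=λy, z=hλ:
  k1=λy_n ⇒ h·k1=z·y_n;  k2=λ(1+1/3z)y_n ⇒ h·k2=z(1+1/3z)y_n
  y_{n+1}/y_n = 1 + 5/11z + 6/11z(1+1/3z) = 1 + z + 2/11z²
  so R(z) = 1 + z + 2/11z².

Need |R(x)|<1, x<0.
x=-0.34: |R|=0.6810
R=1: x+2/11x²=0 ⇒ x=−11/2=-5.5000; min R=1−1/(4·2/11)=-0.3750>−1
Confirm numerically:
  x=-4.625: |R|=0.26420 <1
  x=-4.094: |R|=0.04658 <1
  x=-3.793: |R|=0.17721 <1
  x=-5.953: |R|=1.49031 >1
  x=-5.530: |R|=1.03016 >1
Stable set (-5.5000, 0).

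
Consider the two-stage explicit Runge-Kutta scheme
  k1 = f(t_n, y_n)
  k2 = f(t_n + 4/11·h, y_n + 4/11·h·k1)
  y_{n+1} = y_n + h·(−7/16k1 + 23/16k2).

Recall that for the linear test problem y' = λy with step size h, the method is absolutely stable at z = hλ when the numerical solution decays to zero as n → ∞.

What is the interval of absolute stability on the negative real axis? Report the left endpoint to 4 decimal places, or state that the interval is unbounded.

Test eqn y'=λy, z=hλ:
  k1=λy_n ⇒ h·k1=z·y_n;  k2=λ(1+4/11z)y_n ⇒ h·k2=z(1+4/11z)y_n
  y_{n+1}/y_n = 1 − 7/16z + 23/16z(1+4/11z) = 1 + z + 23/44z²
  ⇒ R(z) = 1 + z + 23/44z².

Need |R(x)|<1, x<0.
x=-1.58: |R|=0.7249
R=1: x+23/44x²=0 ⇒ x=−44/23=-1.9130; min R=1−1/(4·23/44)=0.5217>−1
Confirm numerically:
  x=-1.834: |R|=0.92422 <1
  x=-1.772: |R|=0.86936 <1
  x=-1.603: |R|=0.74020 <1
  x=-1.418: |R|=0.63306 <1
  x=-2.338: |R|=1.51935 >1
  x=-2.242: |R|=1.38552 >1
  x=-2.218: |R|=1.35357 >1
Interval (-1.9130, 0).

z∈(-1.9130,0).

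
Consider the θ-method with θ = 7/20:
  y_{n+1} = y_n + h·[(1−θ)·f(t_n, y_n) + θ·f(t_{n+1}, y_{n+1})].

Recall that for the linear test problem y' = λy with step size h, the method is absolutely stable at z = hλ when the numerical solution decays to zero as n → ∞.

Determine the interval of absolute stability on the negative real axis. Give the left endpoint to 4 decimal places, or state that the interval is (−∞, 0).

(-6.6667, 0).

Test eqn y'=λy, z=hλ:
  y_{n+1} = y_n + z·[13/20·y_n + 7/20·y_{n+1}] ⇒ (1 − 7/20z)y_{n+1} = (1 + 13/20z)y_n
  so R(z) = (1 + 13/20z)/(1 − 7/20z).

Solve |R(x)|<1 on ℝ⁻.
x=-1.74: |R|=0.0814
R=−1: 1+13/20x = −1+7/20x ⇒ -3/10x=2 ⇒ x=2/(-3/10)=-6.6667
Confirm numerically:
  x=-6.136: |R|=0.94942 <1
  x=-5.656: |R|=0.89824 <1
  x=-4.294: |R|=0.71561 <1
  x=-3.885: |R|=0.64636 <1
  x=-7.105: |R|=1.03771 >1
  x=-6.978: |R|=1.02713 >1
  x=-6.894: |R|=1.01998 >1
Interval (-6.6667, 0).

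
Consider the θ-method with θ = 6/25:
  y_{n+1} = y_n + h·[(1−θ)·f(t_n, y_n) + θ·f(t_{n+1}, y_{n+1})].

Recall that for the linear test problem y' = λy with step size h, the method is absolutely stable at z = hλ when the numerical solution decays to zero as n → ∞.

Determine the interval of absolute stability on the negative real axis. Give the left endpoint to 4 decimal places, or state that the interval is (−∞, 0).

(-3.8462, 0).

On y'=λy, z=hλ:
  y_{n+1} = y_n + z·[19/25·y_n + 6/25·y_{n+1}] ⇒ (1 − 6/25z)y_{n+1} = (1 + 19/25z)y_n
  ⇒ R(z) = (1 + 19/25z)/(1 − 6/25z).

Need |R(x)|<1, x<0.
x=-0.85: |R|=0.2940
R=−1: 1+19/25x = −1+6/25x ⇒ -13/25x=2 ⇒ x=2/(-13/25)=-3.8462
Confirm numerically:
  x=-3.728: |R|=0.96757 <1
  x=-3.722: |R|=0.96590 <1
  x=-3.289: |R|=0.83809 <1
  x=-1.888: |R|=0.29927 <1
  x=-4.309: |R|=1.11832 >1
  x=-4.272: |R|=1.10934 >1
  x=-4.199: |R|=1.09139 >1
Stable set (-3.8462, 0).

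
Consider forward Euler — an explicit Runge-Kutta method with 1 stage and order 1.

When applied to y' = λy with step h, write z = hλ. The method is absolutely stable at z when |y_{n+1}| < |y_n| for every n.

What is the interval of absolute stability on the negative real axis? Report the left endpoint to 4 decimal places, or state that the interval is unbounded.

On y'=λy, z=hλ:
  order 1, 1-stage ⇒ R(z)=1+z
  (e.g. R(-1.07)=-0.07000, |R|=0.07000)

Boundary: |R(x)|=1, x<0.
x=-1.07: |R|=0.0700
|R(-2.25)|=1.2500 |R(-1.88)|=0.8800 |R(-1.51)|=0.5100
Bisect:
  x_lo=-2.6086 |R|=1.6086  x_hi=-0.3666 |R|=0.6334
  mid=-1.48759 |R|=0.48759 →hi
  mid=-2.04808 |R|=1.04808 →lo
  mid=-1.76783 |R|=0.76783 →hi
  mid=-1.90795 |R|=0.90795 →hi
  mid=-1.97802 |R|=0.97802 →hi
  mid=-2.01305 |R|=1.01305 →lo
  mid=-1.99553 |R|=0.99553 →hi
  ...
  [-2.00005,-1.99991] ⇒ x*=-2.0000
So |R|<1 on (-2.0000, 0).

(-2.0000, 0).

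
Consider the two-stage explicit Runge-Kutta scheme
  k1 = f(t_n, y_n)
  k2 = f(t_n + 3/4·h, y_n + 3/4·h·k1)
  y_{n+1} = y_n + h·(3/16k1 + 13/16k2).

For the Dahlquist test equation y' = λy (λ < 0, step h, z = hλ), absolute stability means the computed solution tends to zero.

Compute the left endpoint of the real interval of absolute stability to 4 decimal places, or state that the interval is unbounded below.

With y'=λy (z=hλ):
  k1=λy_n ⇒ h·k1=z·y_n;  k2=λ(1+3/4z)y_n ⇒ h·k2=z(1+3/4z)y_n
  y_{n+1}/y_n = 1 + 3/16z + 13/16z(1+3/4z) = 1 + z + 39/64z²
  so R(z) = 1 + z + 39/64z².

Find x<0 with |R(x)|<1.
x=-1.56: |R|=0.9230
R=1: x+39/64x²=0 ⇒ x=−64/39=-1.6410; min R=1−1/(4·39/64)=0.5897>−1
Confirm numerically:
  x=-1.474: |R|=0.84997 <1
  x=-1.332: |R|=0.74917 <1
  x=-1.162: |R|=0.66080 <1
  x=-0.799: |R|=0.59003 <1
  x=-1.902: |R|=1.30248 >1
  x=-1.855: |R|=1.24187 >1
  x=-1.674: |R|=1.03364 >1
Interval (-1.6410, 0).

left endpoint -1.6410.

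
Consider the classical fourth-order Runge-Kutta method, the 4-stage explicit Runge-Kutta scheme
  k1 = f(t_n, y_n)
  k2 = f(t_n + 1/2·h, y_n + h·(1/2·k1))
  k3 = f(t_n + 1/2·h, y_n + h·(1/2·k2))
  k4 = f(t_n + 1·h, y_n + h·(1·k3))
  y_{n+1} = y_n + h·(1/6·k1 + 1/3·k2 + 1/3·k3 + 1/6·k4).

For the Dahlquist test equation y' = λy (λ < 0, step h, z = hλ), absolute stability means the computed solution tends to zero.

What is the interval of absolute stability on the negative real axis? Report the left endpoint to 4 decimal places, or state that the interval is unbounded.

Set f=λy, z=hλ:
  order 4, 4-stage ⇒ R(z)=1+z+z^2/2+z^3/6+z^4/24
  (e.g. R(-0.74)=0.47876, |R|=0.47876)

Boundary: |R(x)|=1, x<0.
x=-0.74: |R|=0.4788
|R(-2.56)|=0.7102 |R(-1.09)|=0.3470 |R(-1.05)|=0.3590
Bisect:
  x_lo=-3.0940 |R|=1.5744  x_hi=-0.0892 |R|=0.9147
  mid=-1.59160 |R|=0.27040 →hi
  mid=-2.34282 |R|=0.51366 →hi
  mid=-2.71843 |R|=0.90378 →hi
  mid=-2.90623 |R|=1.19818 →lo
  mid=-2.81233 |R|=1.04153 →lo
  mid=-2.76538 |R|=0.97039 →hi
  mid=-2.78885 |R|=1.00538 →lo
  mid=-2.77712 |R|=0.98774 →hi
  ...
  [-2.78537,-2.78519] ⇒ x*=-2.7853
Stable set (-2.7853, 0).

(-2.7853, 0).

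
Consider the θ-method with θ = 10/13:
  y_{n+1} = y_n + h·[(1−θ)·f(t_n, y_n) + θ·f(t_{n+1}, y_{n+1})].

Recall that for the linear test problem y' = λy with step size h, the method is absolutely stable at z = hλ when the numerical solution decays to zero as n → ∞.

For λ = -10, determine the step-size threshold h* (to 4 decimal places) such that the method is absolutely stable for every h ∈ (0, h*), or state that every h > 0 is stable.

unbounded; (−∞, 0). Any h>0 works for λ=-10.

Test eqn y'=λy, z=hλ:
  y_{n+1} = y_n + z·[3/13·y_n + 10/13·y_{n+1}] ⇒ (1 − 10/13z)y_{n+1} = (1 + 3/13z)y_n
  R(z) = (1 + 3/13z)/(1 − 10/13z).

Solve |R(x)|<1 on ℝ⁻.
x=-0.77: |R|=0.5164
x=-2: |R|=0.2121
x=-10: |R|=0.1504
x=-100: |R|=0.2833
θ=10/13≥1/2 ⇒ |1+3/13x|<|1−10/13x| ∀x<0 ⇒ stable on all of ℝ⁻.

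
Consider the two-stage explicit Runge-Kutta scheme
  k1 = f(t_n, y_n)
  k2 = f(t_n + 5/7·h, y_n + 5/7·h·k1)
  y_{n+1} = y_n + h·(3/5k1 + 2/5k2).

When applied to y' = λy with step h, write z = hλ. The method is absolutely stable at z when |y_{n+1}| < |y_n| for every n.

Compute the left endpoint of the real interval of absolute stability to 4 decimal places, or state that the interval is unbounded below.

Test eqn y'=λy, z=hλ:
  k1=λy_n ⇒ h·k1=z·y_n;  k2=λ(1+5/7z)y_n ⇒ h·k2=z(1+5/7z)y_n
  y_{n+1}/y_n = 1 + 3/5z + 2/5z(1+5/7z) = 1 + z + 2/7z²
  Hence R(z) = 1 + z + 2/7z².

Find x<0 with |R(x)|<1.
x=-0.68: |R|=0.4521
R=1: x+2/7x²=0 ⇒ x=−7/2=-3.5000; min R=1−1/(4·2/7)=0.1250>−1
Confirm numerically:
  x=-2.300: |R|=0.21143 <1
  x=-2.253: |R|=0.19729 <1
  x=-1.525: |R|=0.13946 <1
  x=-3.942: |R|=1.49782 >1
  x=-3.535: |R|=1.03535 >1
So |R|<1 on (-3.5000, 0).

z* = -3.5000.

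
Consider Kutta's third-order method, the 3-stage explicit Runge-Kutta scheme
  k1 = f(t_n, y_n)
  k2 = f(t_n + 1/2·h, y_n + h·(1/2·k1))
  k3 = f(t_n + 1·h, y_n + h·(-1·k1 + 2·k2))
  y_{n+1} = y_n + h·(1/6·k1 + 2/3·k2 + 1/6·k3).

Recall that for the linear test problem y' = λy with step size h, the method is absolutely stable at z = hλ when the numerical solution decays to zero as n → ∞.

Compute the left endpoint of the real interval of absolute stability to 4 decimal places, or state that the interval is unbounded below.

left endpoint -2.5127.

Set f=λy, z=hλ:
  order 3, 3-stage ⇒ R(z)=1+z+z^2/2+z^3/6
  (e.g. R(-1.19)=0.23719, |R|=0.23719)

Solve |R(x)|<1 on ℝ⁻.
x=-1.19: |R|=0.2372
|R(-2.65)|=1.2404 |R(-1.79)|=0.1438 |R(-1.05)|=0.3083
Bisect:
  x_lo=-3.2134 |R|=2.5808  x_hi=-0.1311 |R|=0.8771
  mid=-1.67229 |R|=0.05345 →hi
  mid=-2.44286 |R|=0.88873 →hi
  mid=-2.82815 |R|=1.59905 →lo
  mid=-2.63550 |R|=1.21355 →lo
  mid=-2.53918 |R|=1.04400 →lo
  mid=-2.49102 |R|=0.96464 →hi
  mid=-2.51510 |R|=1.00388 →lo
  mid=-2.50306 |R|=0.98415 →hi
  ...
  [-2.51284,-2.51266] ⇒ x*=-2.5127
Stable set (-2.5127, 0).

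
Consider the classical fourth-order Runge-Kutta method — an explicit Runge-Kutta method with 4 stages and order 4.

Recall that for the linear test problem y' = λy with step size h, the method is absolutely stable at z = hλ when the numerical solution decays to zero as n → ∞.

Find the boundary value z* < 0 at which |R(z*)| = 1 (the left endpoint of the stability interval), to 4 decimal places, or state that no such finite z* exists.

z* = -2.7853.

Test eqn y'=λy, z=hλ:
  order 4, 4-stage ⇒ R(z)=1+z+z^2/2+z^3/6+z^4/24
  (e.g. R(-1.09)=0.34703, |R|=0.34703)

Solve |R(x)|<1 on ℝ⁻.
x=-1.09: |R|=0.3470
|R(-1.52)|=0.2723 |R(-1.43)|=0.2793 |R(-1.05)|=0.3590
Bisect:
  x_lo=-3.4511 |R|=2.5638  x_hi=-0.3521 |R|=0.7033
  mid=-1.90157 |R|=0.30521 →hi
  mid=-2.67632 |R|=0.84776 →hi
  mid=-3.06370 |R|=1.50756 →lo
  mid=-2.87001 |R|=1.13542 →lo
  mid=-2.77317 |R|=0.98187 →hi
  mid=-2.82159 |R|=1.05612 →lo
  mid=-2.79738 |R|=1.01837 →lo
  mid=-2.78527 |R|=0.99997 →hi
  mid=-2.79133 |R|=1.00913 →lo
  mid=-2.78830 |R|=1.00454 →lo
  ...
  [-2.78546,-2.78527] ⇒ x*=-2.7853
So |R|<1 on (-2.7853, 0).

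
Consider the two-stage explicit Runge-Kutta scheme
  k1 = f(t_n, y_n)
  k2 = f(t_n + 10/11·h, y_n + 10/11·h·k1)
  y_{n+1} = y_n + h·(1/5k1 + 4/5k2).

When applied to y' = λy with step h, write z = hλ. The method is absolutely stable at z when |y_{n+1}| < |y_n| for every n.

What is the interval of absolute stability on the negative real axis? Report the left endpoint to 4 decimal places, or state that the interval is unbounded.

z∈(-1.3750,0).

Set f=λy, z=hλ:
  k1=λy_n ⇒ h·k1=z·y_n;  k2=λ(1+10/11z)y_n ⇒ h·k2=z(1+10/11z)y_n
  y_{n+1}/y_n = 1 + 1/5z + 4/5z(1+10/11z) = 1 + z + 8/11z²
  so R(z) = 1 + z + 8/11z².

Need |R(x)|<1, x<0.
x=-1.4: |R|=1.0255
R=1: x+8/11x²=0 ⇒ x=−11/8=-1.3750; min R=1−1/(4·8/11)=0.6562>−1
Confirm numerically:
  x=-1.146: |R|=0.80914 <1
  x=-0.857: |R|=0.67714 <1
  x=-0.740: |R|=0.65825 <1
  x=-1.876: |R|=1.68355 >1
  x=-1.684: |R|=1.37844 >1
  x=-1.475: |R|=1.10727 >1
Stable set (-1.3750, 0).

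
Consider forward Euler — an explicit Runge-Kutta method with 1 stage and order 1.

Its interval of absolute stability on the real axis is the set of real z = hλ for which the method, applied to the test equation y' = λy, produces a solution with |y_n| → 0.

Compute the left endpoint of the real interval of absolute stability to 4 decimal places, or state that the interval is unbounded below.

Set f=λy, z=hλ:
  order 1, 1-stage ⇒ R(z)=1+z
  (e.g. R(-1.65)=-0.65000, |R|=0.65000)

Need |R(x)|<1, x<0.
x=-1.65: |R|=0.6500
|R(-2.09)|=1.0900 |R(-1.49)|=0.4900 |R(-1.06)|=0.0600
Bisect:
  x_lo=-2.5746 |R|=1.5746  x_hi=-0.3056 |R|=0.6944
  mid=-1.44010 |R|=0.44010 →hi
  mid=-2.00736 |R|=1.00736 →lo
  mid=-1.72373 |R|=0.72373 →hi
  mid=-1.86554 |R|=0.86554 →hi
  mid=-1.93645 |R|=0.93645 →hi
  mid=-1.97190 |R|=0.97190 →hi
  mid=-1.98963 |R|=0.98963 →hi
  mid=-1.99850 |R|=0.99850 →hi
  mid=-2.00293 |R|=1.00293 →lo
  ...
  [-2.00002,-1.99988] ⇒ x*=-2.0000
Interval (-2.0000, 0).

left endpoint -2.0000.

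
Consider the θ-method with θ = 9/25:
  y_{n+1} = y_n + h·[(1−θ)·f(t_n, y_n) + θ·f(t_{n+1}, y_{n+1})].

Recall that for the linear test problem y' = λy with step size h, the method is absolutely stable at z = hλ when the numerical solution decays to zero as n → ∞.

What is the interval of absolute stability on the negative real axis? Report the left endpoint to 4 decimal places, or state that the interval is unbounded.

On y'=λy, z=hλ:
  y_{n+1} = y_n + z·[16/25·y_n + 9/25·y_{n+1}] ⇒ (1 − 9/25z)y_{n+1} = (1 + 16/25z)y_n
  Hence R(z) = (1 + 16/25z)/(1 − 9/25z).

Solve |R(x)|<1 on ℝ⁻.
x=-1.45: |R|=0.0473
R=−1: 1+16/25x = −1+9/25x ⇒ -7/25x=2 ⇒ x=2/(-7/25)=-7.1429
Confirm numerically:
  x=-5.360: |R|=0.82960 <1
  x=-4.634: |R|=0.73673 <1
  x=-3.997: |R|=0.63884 <1
  x=-7.678: |R|=1.03981 >1
  x=-7.417: |R|=1.02091 >1
Interval (-7.1429, 0).

(-7.1429, 0).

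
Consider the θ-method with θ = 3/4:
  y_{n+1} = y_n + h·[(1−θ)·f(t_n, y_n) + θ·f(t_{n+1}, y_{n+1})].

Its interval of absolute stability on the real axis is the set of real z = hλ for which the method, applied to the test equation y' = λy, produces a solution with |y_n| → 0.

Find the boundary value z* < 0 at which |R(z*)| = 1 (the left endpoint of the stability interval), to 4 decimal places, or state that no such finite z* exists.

With y'=λy (z=hλ):
  y_{n+1} = y_n + z·[1/4·y_n + 3/4·y_{n+1}] ⇒ (1 − 3/4z)y_{n+1} = (1 + 1/4z)y_n
  Hence R(z) = (1 + 1/4z)/(1 − 3/4z).

Boundary: |R(x)|=1, x<0.
x=-0.84: |R|=0.4847
x=-2: |R|=0.2000
x=-10: |R|=0.1765
x=-100: |R|=0.3158
θ=3/4≥1/2 ⇒ |1+1/4x|<|1−3/4x| ∀x<0 ⇒ unbounded interval.

interval (−∞, 0).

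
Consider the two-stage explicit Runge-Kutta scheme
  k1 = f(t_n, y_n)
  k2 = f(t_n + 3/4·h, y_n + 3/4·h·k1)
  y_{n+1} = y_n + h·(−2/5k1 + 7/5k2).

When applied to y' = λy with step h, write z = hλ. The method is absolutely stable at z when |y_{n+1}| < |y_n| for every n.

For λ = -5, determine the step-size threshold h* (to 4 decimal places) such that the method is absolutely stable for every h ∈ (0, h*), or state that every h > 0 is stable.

Test eqn y'=λy, z=hλ:
  k1=λy_n ⇒ h·k1=z·y_n;  k2=λ(1+3/4z)y_n ⇒ h·k2=z(1+3/4z)y_n
  y_{n+1}/y_n = 1 − 2/5z + 7/5z(1+3/4z) = 1 + z + 21/20z²
  so R(z) = 1 + z + 21/20z².

Find x<0 with |R(x)|<1.
x=-0.97: |R|=1.0179
R=1: x+21/20x²=0 ⇒ x=−20/21=-0.9524; min R=1−1/(4·21/20)=0.7619>−1
Confirm numerically:
  x=-0.863: |R|=0.91901 <1
  x=-0.729: |R|=0.82901 <1
  x=-0.655: |R|=0.79548 <1
  x=-0.612: |R|=0.78127 <1
  x=-1.191: |R|=1.29841 >1
  x=-1.129: |R|=1.20937 >1
Interval (-0.9524, 0).

(-0.9524,0); λ=-5 ⇒ h* = (20/21)/5 = 0.1905.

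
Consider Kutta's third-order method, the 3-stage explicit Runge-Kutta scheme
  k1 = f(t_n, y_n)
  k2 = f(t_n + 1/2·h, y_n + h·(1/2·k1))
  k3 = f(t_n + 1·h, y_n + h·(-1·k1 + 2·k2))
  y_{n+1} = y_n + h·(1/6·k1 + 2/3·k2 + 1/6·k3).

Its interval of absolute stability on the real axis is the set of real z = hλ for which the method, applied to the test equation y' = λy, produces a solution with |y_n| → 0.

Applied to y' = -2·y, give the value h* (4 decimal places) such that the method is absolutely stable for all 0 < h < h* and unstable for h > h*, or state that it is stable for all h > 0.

(-2.5127,0); λ=-2 ⇒ h* = 1.2564.

Test eqn y'=λy, z=hλ:
  order 3, 3-stage ⇒ R(z)=1+z+z^2/2+z^3/6
  (e.g. R(-0.55)=0.57352, |R|=0.57352)

Need |R(x)|<1, x<0.
x=-0.55: |R|=0.5735
|R(-2.07)|=0.4058 |R(-1.08)|=0.2932 |R(-0.55)|=0.5735
Bisect:
  x_lo=-3.2356 |R|=2.6466  x_hi=-0.1214 |R|=0.8856
  mid=-1.67851 |R|=0.05798 →hi
  mid=-2.45705 |R|=0.91074 →hi
  mid=-2.84632 |R|=1.63881 →lo
  mid=-2.65168 |R|=1.24349 →lo
  mid=-2.55437 |R|=1.06975 →lo
  mid=-2.50571 |R|=0.98847 →hi
  mid=-2.53004 |R|=1.02866 →lo
  ...
  [-2.51293,-2.51274] ⇒ x*=-2.5127
Stable set (-2.5127, 0).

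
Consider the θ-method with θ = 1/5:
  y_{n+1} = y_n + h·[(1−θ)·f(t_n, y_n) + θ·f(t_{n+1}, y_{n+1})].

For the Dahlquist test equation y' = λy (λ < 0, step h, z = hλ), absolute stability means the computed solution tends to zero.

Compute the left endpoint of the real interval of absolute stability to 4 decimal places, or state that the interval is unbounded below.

With y'=λy (z=hλ):
  y_{n+1} = y_n + z·[4/5·y_n + 1/5·y_{n+1}] ⇒ (1 − 1/5z)y_{n+1} = (1 + 4/5z)y_n
  so R(z) = (1 + 4/5z)/(1 − 1/5z).

Find x<0 with |R(x)|<1.
x=-1.6: |R|=0.2121
R=−1: 1+4/5x = −1+1/5x ⇒ -3/5x=2 ⇒ x=2/(-3/5)=-3.3333
Confirm numerically:
  x=-3.136: |R|=0.92724 <1
  x=-3.001: |R|=0.87539 <1
  x=-1.764: |R|=0.30396 <1
  x=-3.815: |R|=1.16393 >1
  x=-3.555: |R|=1.07773 >1
  x=-3.553: |R|=1.07705 >1
Interval (-3.3333, 0).

left endpoint -3.3333.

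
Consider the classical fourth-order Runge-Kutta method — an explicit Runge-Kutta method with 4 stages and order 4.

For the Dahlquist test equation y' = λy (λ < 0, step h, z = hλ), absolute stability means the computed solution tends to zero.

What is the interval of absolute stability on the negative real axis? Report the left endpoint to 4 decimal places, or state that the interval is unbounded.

(-2.7853, 0).

On y'=λy, z=hλ:
  order 4, 4-stage ⇒ R(z)=1+z+z^2/2+z^3/6+z^4/24
  (e.g. R(-0.41)=0.66374, |R|=0.66374)

Need |R(x)|<1, x<0.
x=-0.41: |R|=0.6637
|R(-2.09)|=0.3675 |R(-1.58)|=0.2705 |R(-0.86)|=0.4266
Bisect:
  x_lo=-3.4644 |R|=2.6088  x_hi=-0.1601 |R|=0.8520
  mid=-1.81229 |R|=0.28733 →hi
  mid=-2.63836 |R|=0.80015 →hi
  mid=-3.05140 |R|=1.48115 →lo
  mid=-2.84488 |R|=1.09362 →lo
  mid=-2.74162 |R|=0.93613 →hi
  mid=-2.79325 |R|=1.01207 →lo
  mid=-2.76744 |R|=0.97341 →hi
  mid=-2.78034 |R|=0.99256 →hi
  ...
  [-2.78539,-2.78518] ⇒ x*=-2.7853
So |R|<1 on (-2.7853, 0).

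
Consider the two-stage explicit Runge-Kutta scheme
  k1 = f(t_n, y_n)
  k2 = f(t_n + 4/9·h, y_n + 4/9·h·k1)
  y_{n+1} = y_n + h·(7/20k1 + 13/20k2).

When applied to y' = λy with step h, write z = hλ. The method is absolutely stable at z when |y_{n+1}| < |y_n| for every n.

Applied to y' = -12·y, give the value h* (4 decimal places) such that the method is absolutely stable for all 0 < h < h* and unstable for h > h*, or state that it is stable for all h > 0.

(-3.4615,0); λ=-12 ⇒ h* = (45/13)/12 = 0.2885.

Test eqn y'=λy, z=hλ:
  k1=λy_n ⇒ h·k1=z·y_n;  k2=λ(1+4/9z)y_n ⇒ h·k2=z(1+4/9z)y_n
  y_{n+1}/y_n = 1 + 7/20z + 13/20z(1+4/9z) = 1 + z + 13/45z²
  ⇒ R(z) = 1 + z + 13/45z².

Solve |R(x)|<1 on ℝ⁻.
x=-0.5: |R|=0.5722
R=1: x+13/45x²=0 ⇒ x=−45/13=-3.4615; min R=1−1/(4·13/45)=0.1346>−1
Confirm numerically:
  x=-3.220: |R|=0.77532 <1
  x=-2.865: |R|=0.50626 <1
  x=-2.516: |R|=0.31274 <1
  x=-2.199: |R|=0.19795 <1
  x=-4.048: |R|=1.68582 >1
  x=-3.804: |R|=1.37634 >1
  x=-3.696: |R|=1.25034 >1
Stable set (-3.4615, 0).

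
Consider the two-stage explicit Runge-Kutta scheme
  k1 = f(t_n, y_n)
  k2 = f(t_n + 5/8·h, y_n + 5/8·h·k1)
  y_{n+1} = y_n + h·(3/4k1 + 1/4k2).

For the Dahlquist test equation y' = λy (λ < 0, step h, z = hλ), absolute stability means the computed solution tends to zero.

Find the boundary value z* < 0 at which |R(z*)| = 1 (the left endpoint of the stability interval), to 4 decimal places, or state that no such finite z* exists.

left endpoint -6.4000.

Test eqn y'=λy, z=hλ:
  k1=λy_n ⇒ h·k1=z·y_n;  k2=λ(1+5/8z)y_n ⇒ h·k2=z(1+5/8z)y_n
  y_{n+1}/y_n = 1 + 3/4z + 1/4z(1+5/8z) = 1 + z + 5/32z²
  R(z) = 1 + z + 5/32z².

Need |R(x)|<1, x<0.
x=-1.4: |R|=0.0938
R=1: x+5/32x²=0 ⇒ x=−32/5=-6.4000; min R=1−1/(4·5/32)=-0.6000>−1
Confirm numerically:
  x=-5.528: |R|=0.24681 <1
  x=-5.088: |R|=0.04304 <1
  x=-2.941: |R|=0.58952 <1
  x=-2.826: |R|=0.57814 <1
  x=-6.920: |R|=1.56225 >1
  x=-6.905: |R|=1.54485 >1
  x=-6.769: |R|=1.39028 >1
So |R|<1 on (-6.4000, 0).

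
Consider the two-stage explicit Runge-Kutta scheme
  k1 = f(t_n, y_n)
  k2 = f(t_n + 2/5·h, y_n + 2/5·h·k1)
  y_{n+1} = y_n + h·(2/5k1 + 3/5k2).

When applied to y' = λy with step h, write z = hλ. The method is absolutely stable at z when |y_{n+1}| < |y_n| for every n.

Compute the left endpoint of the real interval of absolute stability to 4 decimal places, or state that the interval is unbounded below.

With y'=λy (z=hλ):
  k1=λy_n ⇒ h·k1=z·y_n;  k2=λ(1+2/5z)y_n ⇒ h·k2=z(1+2/5z)y_n
  y_{n+1}/y_n = 1 + 2/5z + 3/5z(1+2/5z) = 1 + z + 6/25z²
  so R(z) = 1 + z + 6/25z².

Solve |R(x)|<1 on ℝ⁻.
x=-0.55: |R|=0.5226
R=1: x+6/25x²=0 ⇒ x=−25/6=-4.1667; min R=1−1/(4·6/25)=-0.0417>−1
Confirm numerically:
  x=-4.053: |R|=0.88943 <1
  x=-3.215: |R|=0.26569 <1
  x=-2.616: |R|=0.02643 <1
  x=-4.554: |R|=1.42334 >1
  x=-4.526: |R|=1.39032 >1
  x=-4.387: |R|=1.23198 >1
So |R|<1 on (-4.1667, 0).

z* = -4.1667.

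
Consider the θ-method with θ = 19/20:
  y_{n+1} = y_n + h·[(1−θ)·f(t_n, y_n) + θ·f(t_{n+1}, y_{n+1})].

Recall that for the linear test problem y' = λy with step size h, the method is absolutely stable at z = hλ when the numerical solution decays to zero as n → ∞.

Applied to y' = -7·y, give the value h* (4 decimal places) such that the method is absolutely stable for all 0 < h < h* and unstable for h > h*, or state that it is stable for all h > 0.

interval (−∞, 0). Any h>0 works for λ=-7.

Test eqn y'=λy, z=hλ:
  y_{n+1} = y_n + z·[1/20·y_n + 19/20·y_{n+1}] ⇒ (1 − 19/20z)y_{n+1} = (1 + 1/20z)y_n
  Hence R(z) = (1 + 1/20z)/(1 − 19/20z).

Need |R(x)|<1, x<0.
x=-1.3: |R|=0.4183
x=-2: |R|=0.3103
x=-10: |R|=0.0476
x=-100: |R|=0.0417
θ=19/20≥1/2 ⇒ |1+1/20x|<|1−19/20x| ∀x<0 ⇒ stable on all of ℝ⁻.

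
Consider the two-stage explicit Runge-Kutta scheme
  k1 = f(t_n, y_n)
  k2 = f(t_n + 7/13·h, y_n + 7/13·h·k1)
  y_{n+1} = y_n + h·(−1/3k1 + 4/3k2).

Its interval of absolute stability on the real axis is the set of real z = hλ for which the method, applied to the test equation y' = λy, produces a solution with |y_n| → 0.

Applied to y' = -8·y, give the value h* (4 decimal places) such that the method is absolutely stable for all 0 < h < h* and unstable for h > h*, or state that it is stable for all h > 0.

Test eqn y'=λy, z=hλ:
  k1=λy_n ⇒ h·k1=z·y_n;  k2=λ(1+7/13z)y_n ⇒ h·k2=z(1+7/13z)y_n
  y_{n+1}/y_n = 1 − 1/3z + 4/3z(1+7/13z) = 1 + z + 28/39z²
  ⇒ R(z) = 1 + z + 28/39z².

Find x<0 with |R(x)|<1.
x=-0.94: |R|=0.6944
R=1: x+28/39x²=0 ⇒ x=−39/28=-1.3929; min R=1−1/(4·28/39)=0.6518>−1
Confirm numerically:
  x=-1.368: |R|=0.97559 <1
  x=-1.328: |R|=0.93816 <1
  x=-1.158: |R|=0.80474 <1
  x=-1.543: |R|=1.16633 >1
  x=-1.494: |R|=1.10849 >1
Stable set (-1.3929, 0).

(-1.3929,0); λ=-8 ⇒ h* = (39/28)/8 = 0.1741.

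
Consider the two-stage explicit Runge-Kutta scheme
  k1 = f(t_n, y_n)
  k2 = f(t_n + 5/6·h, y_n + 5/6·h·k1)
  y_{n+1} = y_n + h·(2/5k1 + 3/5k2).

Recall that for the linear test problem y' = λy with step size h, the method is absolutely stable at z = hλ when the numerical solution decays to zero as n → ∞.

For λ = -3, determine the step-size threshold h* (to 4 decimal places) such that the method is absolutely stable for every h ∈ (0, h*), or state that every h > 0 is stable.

(-2.0000,0); λ=-3 ⇒ h* = (2)/3 = 0.6667.

On y'=λy, z=hλ:
  k1=λy_n ⇒ h·k1=z·y_n;  k2=λ(1+5/6z)y_n ⇒ h·k2=z(1+5/6z)y_n
  y_{n+1}/y_n = 1 + 2/5z + 3/5z(1+5/6z) = 1 + z + 1/2z²
  ⇒ R(z) = 1 + z + 1/2z².

Find x<0 with |R(x)|<1.
x=-0.69: |R|=0.5481
R=1: x+1/2x²=0 ⇒ x=−2=-2.0000; min R=1−1/(4·1/2)=0.5000>−1
Confirm numerically:
  x=-1.889: |R|=0.89516 <1
  x=-1.596: |R|=0.67761 <1
  x=-1.424: |R|=0.58989 <1
  x=-1.088: |R|=0.50387 <1
  x=-2.598: |R|=1.77680 >1
  x=-2.406: |R|=1.48842 >1
  x=-2.043: |R|=1.04392 >1
So |R|<1 on (-2.0000, 0).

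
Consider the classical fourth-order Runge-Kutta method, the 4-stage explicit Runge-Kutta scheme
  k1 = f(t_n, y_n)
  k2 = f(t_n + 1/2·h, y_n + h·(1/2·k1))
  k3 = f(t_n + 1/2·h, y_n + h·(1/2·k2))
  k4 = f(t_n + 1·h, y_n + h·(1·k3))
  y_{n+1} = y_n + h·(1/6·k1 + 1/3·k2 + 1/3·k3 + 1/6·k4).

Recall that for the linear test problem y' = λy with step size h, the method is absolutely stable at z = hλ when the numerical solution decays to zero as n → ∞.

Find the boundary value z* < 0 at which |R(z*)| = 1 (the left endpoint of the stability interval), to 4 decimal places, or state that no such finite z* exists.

z* = -2.7853.

With y'=λy (z=hλ):
  order 4, 4-stage ⇒ R(z)=1+z+z^2/2+z^3/6+z^4/24
  (e.g. R(-0.49)=0.61284, |R|=0.61284)

Need |R(x)|<1, x<0.
x=-0.49: |R|=0.6128
|R(-3.03)|=1.4361 |R(-2.55)|=0.6995 |R(-2.5)|=0.6484
Bisect:
  x_lo=-3.6647 |R|=3.3628  x_hi=-0.1816 |R|=0.8339
  mid=-1.92316 |R|=0.31060 →hi
  mid=-2.79393 |R|=1.01311 →lo
  mid=-2.35855 |R|=0.52550 →hi
  mid=-2.57624 |R|=0.72792 →hi
  mid=-2.68509 |R|=0.85914 →hi
  mid=-2.73951 |R|=0.93314 →hi
  mid=-2.76672 |R|=0.97236 →hi
  mid=-2.78033 |R|=0.99254 →hi
  ...
  [-2.78543,-2.78522] ⇒ x*=-2.7853
So |R|<1 on (-2.7853, 0).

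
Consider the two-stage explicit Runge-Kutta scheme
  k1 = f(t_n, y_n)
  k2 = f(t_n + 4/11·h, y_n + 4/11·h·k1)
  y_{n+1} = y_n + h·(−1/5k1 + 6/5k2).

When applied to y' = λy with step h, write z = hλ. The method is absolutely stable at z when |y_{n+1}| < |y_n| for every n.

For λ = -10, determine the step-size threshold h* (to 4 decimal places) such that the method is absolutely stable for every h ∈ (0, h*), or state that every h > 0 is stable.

(-2.2917,0); λ=-10 ⇒ h* = (55/24)/10 = 0.2292.

Set f=λy, z=hλ:
  k1=λy_n ⇒ h·k1=z·y_n;  k2=λ(1+4/11z)y_n ⇒ h·k2=z(1+4/11z)y_n
  y_{n+1}/y_n = 1 − 1/5z + 6/5z(1+4/11z) = 1 + z + 24/55z²
  R(z) = 1 + z + 24/55z².

Find x<0 with |R(x)|<1.
x=-0.88: |R|=0.4579
R=1: x+24/55x²=0 ⇒ x=−55/24=-2.2917; min R=1−1/(4·24/55)=0.4271>−1
Confirm numerically:
  x=-2.118: |R|=0.83949 <1
  x=-1.436: |R|=0.46382 <1
  x=-1.125: |R|=0.42727 <1
  x=-2.545: |R|=1.28134 >1
  x=-2.496: |R|=1.22255 >1
Stable set (-2.2917, 0).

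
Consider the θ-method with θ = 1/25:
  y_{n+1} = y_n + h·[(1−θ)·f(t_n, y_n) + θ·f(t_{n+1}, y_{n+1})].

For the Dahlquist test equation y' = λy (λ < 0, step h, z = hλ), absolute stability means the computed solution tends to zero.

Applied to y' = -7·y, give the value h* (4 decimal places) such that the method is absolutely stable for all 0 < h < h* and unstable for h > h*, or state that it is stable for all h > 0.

(-2.1739,0); λ=-7 ⇒ h* = (50/23)/7 = 0.3106.

Test eqn y'=λy, z=hλ:
  y_{n+1} = y_n + z·[24/25·y_n + 1/25·y_{n+1}] ⇒ (1 − 1/25z)y_{n+1} = (1 + 24/25z)y_n
  R(z) = (1 + 24/25z)/(1 − 1/25z).

Solve |R(x)|<1 on ℝ⁻.
x=-0.99: |R|=0.0477
R=−1: 1+24/25x = −1+1/25x ⇒ -23/25x=2 ⇒ x=2/(-23/25)=-2.1739
Confirm numerically:
  x=-1.791: |R|=0.67127 <1
  x=-1.576: |R|=0.48254 <1
  x=-1.567: |R|=0.47457 <1
  x=-2.529: |R|=1.29667 >1
  x=-2.233: |R|=1.04990 >1
Interval (-2.1739, 0).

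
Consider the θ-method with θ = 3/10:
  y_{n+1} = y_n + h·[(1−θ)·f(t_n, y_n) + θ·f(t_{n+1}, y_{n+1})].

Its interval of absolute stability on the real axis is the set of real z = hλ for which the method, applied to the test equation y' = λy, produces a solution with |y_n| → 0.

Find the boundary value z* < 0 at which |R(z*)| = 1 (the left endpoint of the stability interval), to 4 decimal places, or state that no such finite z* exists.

left endpoint -5.0000.

With y'=λy (z=hλ):
  y_{n+1} = y_n + z·[7/10·y_n + 3/10·y_{n+1}] ⇒ (1 − 3/10z)y_{n+1} = (1 + 7/10z)y_n
  ⇒ R(z) = (1 + 7/10z)/(1 − 3/10z).

Need |R(x)|<1, x<0.
x=-1.04: |R|=0.2073
R=−1: 1+7/10x = −1+3/10x ⇒ -2/5x=2 ⇒ x=2/(-2/5)=-5.0000
Confirm numerically:
  x=-4.615: |R|=0.93542 <1
  x=-3.822: |R|=0.78049 <1
  x=-3.367: |R|=0.67504 <1
  x=-2.305: |R|=0.36270 <1
  x=-5.508: |R|=1.07661 >1
Interval (-5.0000, 0).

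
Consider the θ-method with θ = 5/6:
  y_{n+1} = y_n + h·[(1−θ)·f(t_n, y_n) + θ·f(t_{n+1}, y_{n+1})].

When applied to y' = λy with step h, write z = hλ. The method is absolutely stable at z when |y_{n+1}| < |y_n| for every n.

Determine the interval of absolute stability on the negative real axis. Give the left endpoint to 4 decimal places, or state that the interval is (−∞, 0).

Set f=λy, z=hλ:
  y_{n+1} = y_n + z·[1/6·y_n + 5/6·y_{n+1}] ⇒ (1 − 5/6z)y_{n+1} = (1 + 1/6z)y_n
  so R(z) = (1 + 1/6z)/(1 − 5/6z).

Solve |R(x)|<1 on ℝ⁻.
x=-1.67: |R|=0.3017
x=-2: |R|=0.2500
x=-10: |R|=0.0714
x=-100: |R|=0.1858
θ=5/6≥1/2 ⇒ |1+1/6x|<|1−5/6x| ∀x<0 ⇒ unbounded interval.

interval (−∞, 0).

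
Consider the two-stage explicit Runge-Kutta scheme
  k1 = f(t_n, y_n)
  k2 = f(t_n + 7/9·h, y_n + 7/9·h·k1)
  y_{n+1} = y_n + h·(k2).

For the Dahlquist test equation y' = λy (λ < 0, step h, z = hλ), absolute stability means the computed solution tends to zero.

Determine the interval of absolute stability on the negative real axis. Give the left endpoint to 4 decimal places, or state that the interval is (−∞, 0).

z∈(-1.2857,0).

Test eqn y'=λy, z=hλ:
  k1=λy_n ⇒ h·k1=z·y_n;  k2=λ(1+7/9z)y_n ⇒ h·k2=z(1+7/9z)y_n
  y_{n+1}/y_n = 1 + z(1+7/9z) = 1 + z + 7/9z²
  R(z) = 1 + z + 7/9z².

Boundary: |R(x)|=1, x<0.
x=-0.67: |R|=0.6791
R=1: x+7/9x²=0 ⇒ x=−9/7=-1.2857; min R=1−1/(4·7/9)=0.6786>−1
Confirm numerically:
  x=-1.189: |R|=0.91056 <1
  x=-1.165: |R|=0.89062 <1
  x=-1.022: |R|=0.79038 <1
  x=-1.000: |R|=0.77778 <1
  x=-1.574: |R|=1.35293 >1
  x=-1.320: |R|=1.03520 >1
Interval (-1.2857, 0).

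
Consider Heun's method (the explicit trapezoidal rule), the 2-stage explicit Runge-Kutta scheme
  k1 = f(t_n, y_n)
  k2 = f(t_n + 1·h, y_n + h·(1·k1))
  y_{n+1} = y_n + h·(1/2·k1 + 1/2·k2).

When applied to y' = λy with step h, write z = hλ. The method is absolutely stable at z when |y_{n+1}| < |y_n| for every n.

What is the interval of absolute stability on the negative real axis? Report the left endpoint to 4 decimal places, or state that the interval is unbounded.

z∈(-2.0000,0).

With y'=λy (z=hλ):
  order 2, 2-stage ⇒ R(z)=1+z+z^2/2
  (e.g. R(-0.73)=0.53645, |R|=0.53645)

Need |R(x)|<1, x<0.
x=-0.73: |R|=0.5364
|R(-1.26)|=0.5338 |R(-1.02)|=0.5002
Bisect:
  x_lo=-2.8791 |R|=2.2655  x_hi=-0.3920 |R|=0.6848
  mid=-1.63554 |R|=0.70195 →hi
  mid=-2.25731 |R|=1.29041 →lo
  mid=-1.94642 |R|=0.94786 →hi
  mid=-2.10187 |R|=1.10705 →lo
  mid=-2.02414 |R|=1.02444 →lo
  mid=-1.98528 |R|=0.98539 →hi
  mid=-2.00471 |R|=1.00473 →lo
  ...
  [-2.00001,-1.99986] ⇒ x*=-2.0000
Interval (-2.0000, 0).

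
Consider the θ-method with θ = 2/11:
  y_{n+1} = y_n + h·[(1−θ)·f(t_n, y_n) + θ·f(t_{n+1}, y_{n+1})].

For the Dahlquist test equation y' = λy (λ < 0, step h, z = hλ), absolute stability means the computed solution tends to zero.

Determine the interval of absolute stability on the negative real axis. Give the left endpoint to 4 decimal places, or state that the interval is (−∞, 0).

Test eqn y'=λy, z=hλ:
  y_{n+1} = y_n + z·[9/11·y_n + 2/11·y_{n+1}] ⇒ (1 − 2/11z)y_{n+1} = (1 + 9/11z)y_n
  so R(z) = (1 + 9/11z)/(1 − 2/11z).

Find x<0 with |R(x)|<1.
x=-0.38: |R|=0.6446
R=−1: 1+9/11x = −1+2/11x ⇒ -7/11x=2 ⇒ x=2/(-7/11)=-3.1429
Confirm numerically:
  x=-3.004: |R|=0.94285 <1
  x=-2.424: |R|=0.68248 <1
  x=-1.705: |R|=0.30153 <1
  x=-3.684: |R|=1.20623 >1
  x=-3.601: |R|=1.17619 >1
  x=-3.552: |R|=1.15820 >1
Interval (-3.1429, 0).

(-3.1429, 0).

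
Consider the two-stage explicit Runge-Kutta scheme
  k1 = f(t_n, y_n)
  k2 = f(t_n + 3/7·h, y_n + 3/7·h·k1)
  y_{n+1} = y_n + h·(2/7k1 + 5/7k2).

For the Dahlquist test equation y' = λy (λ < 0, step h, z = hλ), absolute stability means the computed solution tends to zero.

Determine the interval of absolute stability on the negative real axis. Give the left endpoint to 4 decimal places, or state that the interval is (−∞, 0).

On y'=λy, z=hλ:
  k1=λy_n ⇒ h·k1=z·y_n;  k2=λ(1+3/7z)y_n ⇒ h·k2=z(1+3/7z)y_n
  y_{n+1}/y_n = 1 + 2/7z + 5/7z(1+3/7z) = 1 + z + 15/49z²
  ⇒ R(z) = 1 + z + 15/49z².

Boundary: |R(x)|=1, x<0.
x=-0.77: |R|=0.4115
R=1: x+15/49x²=0 ⇒ x=−49/15=-3.2667; min R=1−1/(4·15/49)=0.1833>−1
Confirm numerically:
  x=-2.888: |R|=0.66523 <1
  x=-2.734: |R|=0.55419 <1
  x=-2.436: |R|=0.38056 <1
  x=-2.041: |R|=0.23421 <1
  x=-3.770: |R|=1.58089 >1
  x=-3.761: |R|=1.56914 >1
Stable set (-3.2667, 0).

z∈(-3.2667,0).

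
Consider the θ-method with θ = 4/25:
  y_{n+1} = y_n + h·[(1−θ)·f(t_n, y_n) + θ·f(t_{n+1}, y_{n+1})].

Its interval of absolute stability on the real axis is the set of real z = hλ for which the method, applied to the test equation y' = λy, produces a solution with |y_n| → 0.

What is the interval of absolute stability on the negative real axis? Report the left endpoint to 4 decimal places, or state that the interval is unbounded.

Test eqn y'=λy, z=hλ:
  y_{n+1} = y_n + z·[21/25·y_n + 4/25·y_{n+1}] ⇒ (1 − 4/25z)y_{n+1} = (1 + 21/25z)y_n
  R(z) = (1 + 21/25z)/(1 − 4/25z).

Find x<0 with |R(x)|<1.
x=-1.6: |R|=0.2739
R=−1: 1+21/25x = −1+4/25x ⇒ -17/25x=2 ⇒ x=2/(-17/25)=-2.9412
Confirm numerically:
  x=-2.881: |R|=0.97199 <1
  x=-1.559: |R|=0.24776 <1
  x=-1.455: |R|=0.18024 <1
  x=-3.301: |R|=1.16011 >1
  x=-3.239: |R|=1.13339 >1
  x=-3.210: |R|=1.12077 >1
So |R|<1 on (-2.9412, 0).

z∈(-2.9412,0).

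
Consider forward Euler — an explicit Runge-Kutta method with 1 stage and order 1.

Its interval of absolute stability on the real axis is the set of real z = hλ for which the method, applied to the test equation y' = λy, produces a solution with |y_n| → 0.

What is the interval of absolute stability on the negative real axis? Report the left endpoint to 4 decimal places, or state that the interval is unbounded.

(-2.0000, 0).

Set f=λy, z=hλ:
  order 1, 1-stage ⇒ R(z)=1+z
  (e.g. R(-0.4)=0.60000, |R|=0.60000)

Boundary: |R(x)|=1, x<0.
x=-0.4: |R|=0.6000
|R(-1.63)|=0.6300 |R(-1.51)|=0.5100 |R(-0.94)|=0.0600
Bisect:
  x_lo=-2.5027 |R|=1.5027  x_hi=-0.2637 |R|=0.7363
  mid=-1.38319 |R|=0.38319 →hi
  mid=-1.94295 |R|=0.94295 →hi
  mid=-2.22283 |R|=1.22283 →lo
  mid=-2.08289 |R|=1.08289 →lo
  mid=-2.01292 |R|=1.01292 →lo
  mid=-1.97793 |R|=0.97793 →hi
  mid=-1.99543 |R|=0.99543 →hi
  mid=-2.00417 |R|=1.00417 →lo
  mid=-1.99980 |R|=0.99980 →hi
  mid=-2.00199 |R|=1.00199 →lo
  ...
  [-2.00007,-1.99994] ⇒ x*=-2.0000
Interval (-2.0000, 0).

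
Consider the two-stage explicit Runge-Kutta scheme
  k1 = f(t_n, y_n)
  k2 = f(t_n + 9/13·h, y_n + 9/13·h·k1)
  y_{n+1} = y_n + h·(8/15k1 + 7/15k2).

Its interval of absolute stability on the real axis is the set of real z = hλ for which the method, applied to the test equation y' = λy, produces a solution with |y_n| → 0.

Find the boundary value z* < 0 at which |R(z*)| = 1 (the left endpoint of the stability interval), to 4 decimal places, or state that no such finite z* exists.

z* = -3.0952.

On y'=λy, z=hλ:
  k1=λy_n ⇒ h·k1=z·y_n;  k2=λ(1+9/13z)y_n ⇒ h·k2=z(1+9/13z)y_n
  y_{n+1}/y_n = 1 + 8/15z + 7/15z(1+9/13z) = 1 + z + 21/65z²
  Hence R(z) = 1 + z + 21/65z².

Find x<0 with |R(x)|<1.
x=-0.87: |R|=0.3745
R=1: x+21/65x²=0 ⇒ x=−65/21=-3.0952; min R=1−1/(4·21/65)=0.2262>−1
Confirm numerically:
  x=-3.034: |R|=0.93997 <1
  x=-1.732: |R|=0.23717 <1
  x=-1.507: |R|=0.22672 <1
  x=-3.501: |R|=1.45895 >1
  x=-3.189: |R|=1.09660 >1
Interval (-3.0952, 0).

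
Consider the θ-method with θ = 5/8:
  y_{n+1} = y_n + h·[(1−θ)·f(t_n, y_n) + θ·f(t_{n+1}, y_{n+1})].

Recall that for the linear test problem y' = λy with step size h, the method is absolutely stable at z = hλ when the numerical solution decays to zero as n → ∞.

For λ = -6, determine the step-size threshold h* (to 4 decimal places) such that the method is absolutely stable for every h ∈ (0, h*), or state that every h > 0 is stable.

interval (−∞, 0). Any h>0 works for λ=-6.

On y'=λy, z=hλ:
  y_{n+1} = y_n + z·[3/8·y_n + 5/8·y_{n+1}] ⇒ (1 − 5/8z)y_{n+1} = (1 + 3/8z)y_n
  Hence R(z) = (1 + 3/8z)/(1 − 5/8z).

Boundary: |R(x)|=1, x<0.
x=-1.8: |R|=0.1529
x=-2: |R|=0.1111
x=-10: |R|=0.3793
x=-100: |R|=0.5748
θ=5/8≥1/2 ⇒ |1+3/8x|<|1−5/8x| ∀x<0 ⇒ unbounded interval.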